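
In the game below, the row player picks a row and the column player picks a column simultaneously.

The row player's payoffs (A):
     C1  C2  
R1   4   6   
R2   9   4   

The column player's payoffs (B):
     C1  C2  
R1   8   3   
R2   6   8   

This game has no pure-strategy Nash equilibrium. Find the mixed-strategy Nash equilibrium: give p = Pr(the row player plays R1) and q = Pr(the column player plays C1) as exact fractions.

In a mixed NE each player is indifferent between their pure strategies, so the opponent's mix sets the indifference.
The column player indifferent between C1 and C2: p·8 + (1−p)·6 = p·3 + (1−p)·8 ⟹ 6 + 2p = 8 + (-5)p ⟹ p = 2/7.
The row player indifferent between R1 and R2: q·4 + (1−q)·6 = q·9 + (1−q)·4 ⟹ 6 + (-2)q = 4 + 5q ⟹ q = 2/7.

p = 2/7, q = 2/7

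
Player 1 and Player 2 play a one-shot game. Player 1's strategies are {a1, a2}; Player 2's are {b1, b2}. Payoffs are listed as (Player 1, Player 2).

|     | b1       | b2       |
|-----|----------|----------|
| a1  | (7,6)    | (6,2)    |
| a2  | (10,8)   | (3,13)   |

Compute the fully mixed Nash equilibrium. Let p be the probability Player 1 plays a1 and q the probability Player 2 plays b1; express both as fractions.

Each player's mixing probability is pinned down by making the *other* player indifferent.
Player 2 indifferent between b1 and b2: p·6 + (1−p)·8 = p·2 + (1−p)·13 ⟹ 8 + (-2)p = 13 + (-11)p ⟹ p = 5/9.
Player 1 indifferent between a1 and a2: q·7 + (1−q)·6 = q·10 + (1−q)·3 ⟹ 6 + 1q = 3 + 7q ⟹ q = 1/2.

p = 5/9, q = 1/2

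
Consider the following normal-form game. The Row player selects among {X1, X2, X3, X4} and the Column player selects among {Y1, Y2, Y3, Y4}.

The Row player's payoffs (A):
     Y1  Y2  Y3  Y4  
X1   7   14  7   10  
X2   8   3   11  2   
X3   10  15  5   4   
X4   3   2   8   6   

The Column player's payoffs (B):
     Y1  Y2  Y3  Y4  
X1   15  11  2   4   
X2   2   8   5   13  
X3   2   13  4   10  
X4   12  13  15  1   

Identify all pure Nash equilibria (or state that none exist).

(X3, Y2)

Find each player's best response to every opponent strategy; NE are the intersections.
The Row player's best responses — vs Y1: X3 (payoff 10); vs Y2: X3 (payoff 15); vs Y3: X2 (payoff 11); vs Y4: X1 (payoff 10).
The Column player's best responses — vs X1: Y1 (payoff 15); vs X2: Y4 (payoff 13); vs X3: Y2 (payoff 13); vs X4: Y3 (payoff 15).
The only mutual best response is (X3, Y2); neither player gains by switching there.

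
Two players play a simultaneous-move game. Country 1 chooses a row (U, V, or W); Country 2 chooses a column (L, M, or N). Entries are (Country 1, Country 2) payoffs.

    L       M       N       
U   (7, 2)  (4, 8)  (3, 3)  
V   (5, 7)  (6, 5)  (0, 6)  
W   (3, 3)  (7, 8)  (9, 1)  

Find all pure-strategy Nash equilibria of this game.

Check mutual best responses: a cell is a NE iff neither player can gain by unilaterally deviating.
Country 1's best responses — vs L: U (payoff 7); vs M: W (payoff 7); vs N: W (payoff 9).
Country 2's best responses — vs U: M (payoff 8); vs V: L (payoff 7); vs W: M (payoff 8).
The only mutual best response is (W, M); neither player gains by switching there.

(W, M)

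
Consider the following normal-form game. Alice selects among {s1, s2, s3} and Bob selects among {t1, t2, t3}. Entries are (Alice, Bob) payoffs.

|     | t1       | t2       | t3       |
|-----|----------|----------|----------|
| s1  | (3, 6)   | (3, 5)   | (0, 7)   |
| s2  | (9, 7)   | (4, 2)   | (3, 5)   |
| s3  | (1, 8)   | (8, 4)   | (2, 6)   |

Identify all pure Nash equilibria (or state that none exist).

A profile is a Nash equilibrium when each player is best-responding to the other.
Alice's best responses — vs t1: s2 (payoff 9); vs t2: s3 (payoff 8); vs t3: s2 (payoff 3).
Bob's best responses — vs s1: t3 (payoff 7); vs s2: t1 (payoff 7); vs s3: t1 (payoff 8).
The only mutual best response is (s2, t1); neither player gains by switching there.

(s2, t1)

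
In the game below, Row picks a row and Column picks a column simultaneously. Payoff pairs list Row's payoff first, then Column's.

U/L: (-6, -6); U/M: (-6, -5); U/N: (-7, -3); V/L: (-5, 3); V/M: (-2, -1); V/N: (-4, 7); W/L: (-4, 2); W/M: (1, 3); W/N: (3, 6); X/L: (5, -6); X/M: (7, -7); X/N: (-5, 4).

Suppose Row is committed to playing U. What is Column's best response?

N

With Row fixed at U, Column's payoffs are: L → -6, M → -5, N → -3.
The maximum is -3, achieved by N.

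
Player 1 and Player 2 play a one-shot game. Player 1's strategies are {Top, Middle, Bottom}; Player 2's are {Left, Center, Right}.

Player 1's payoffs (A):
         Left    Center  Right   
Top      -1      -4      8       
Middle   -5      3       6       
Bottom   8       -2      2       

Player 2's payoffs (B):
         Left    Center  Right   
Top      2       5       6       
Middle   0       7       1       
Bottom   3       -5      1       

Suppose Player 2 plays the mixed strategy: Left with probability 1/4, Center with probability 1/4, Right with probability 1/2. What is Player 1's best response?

Top

Player 1's best reply maximizes expected payoff against the mix.
Top: (1/4)·(-1) + (1/4)·(-4) + (1/2)·8 = 11/4
Middle: (1/4)·(-5) + (1/4)·3 + (1/2)·6 = 5/2
Bottom: (1/4)·8 + (1/4)·(-2) + (1/2)·2 = 5/2
Highest expected payoff is 11/4, from Top.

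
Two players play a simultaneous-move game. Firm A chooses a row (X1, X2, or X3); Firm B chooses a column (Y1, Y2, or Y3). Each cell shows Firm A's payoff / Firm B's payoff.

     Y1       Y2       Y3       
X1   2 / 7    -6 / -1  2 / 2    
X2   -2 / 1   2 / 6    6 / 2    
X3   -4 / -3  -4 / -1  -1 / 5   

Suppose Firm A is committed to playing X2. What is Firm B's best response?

With Firm A fixed at X2, Firm B's payoffs are: Y1 → 1, Y2 → 6, Y3 → 2.
The maximum is 6, achieved by Y2.

Y2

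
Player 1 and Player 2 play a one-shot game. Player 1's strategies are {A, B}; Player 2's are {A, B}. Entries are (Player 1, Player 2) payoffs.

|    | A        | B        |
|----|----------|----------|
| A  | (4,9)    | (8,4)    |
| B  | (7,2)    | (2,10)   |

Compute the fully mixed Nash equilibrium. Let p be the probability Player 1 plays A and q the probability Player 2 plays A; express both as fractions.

Each player's mixing probability is pinned down by making the *other* player indifferent.
Player 2 indifferent between A and B: p·9 + (1−p)·2 = p·4 + (1−p)·10 ⟹ 2 + 7p = 10 + (-6)p ⟹ p = 8/13.
Player 1 indifferent between A and B: q·4 + (1−q)·8 = q·7 + (1−q)·2 ⟹ 8 + (-4)q = 2 + 5q ⟹ q = 2/3.

p = 8/13, q = 2/3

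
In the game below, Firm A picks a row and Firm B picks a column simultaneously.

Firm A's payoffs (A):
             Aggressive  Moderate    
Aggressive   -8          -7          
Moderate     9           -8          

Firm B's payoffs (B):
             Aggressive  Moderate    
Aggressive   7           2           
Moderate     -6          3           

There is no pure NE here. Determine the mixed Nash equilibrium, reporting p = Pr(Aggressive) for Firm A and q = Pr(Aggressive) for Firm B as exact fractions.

Each player's mixing probability is pinned down by making the *other* player indifferent.
Firm B indifferent between Aggressive and Moderate: p·7 + (1−p)·(-6) = p·2 + (1−p)·3 ⟹ (-6) + 13p = 3 + (-1)p ⟹ p = 9/14.
Firm A indifferent between Aggressive and Moderate: q·(-8) + (1−q)·(-7) = q·9 + (1−q)·(-8) ⟹ (-7) + (-1)q = (-8) + 17q ⟹ q = 1/18.

p = 9/14, q = 1/18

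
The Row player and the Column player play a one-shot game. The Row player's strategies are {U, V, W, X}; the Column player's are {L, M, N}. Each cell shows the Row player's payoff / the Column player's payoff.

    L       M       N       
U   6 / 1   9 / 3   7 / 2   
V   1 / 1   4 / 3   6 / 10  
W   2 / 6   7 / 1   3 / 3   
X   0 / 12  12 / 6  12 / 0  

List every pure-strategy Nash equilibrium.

A profile is a Nash equilibrium when each player is best-responding to the other.
The Row player's best responses — vs L: U (payoff 6); vs M: X (payoff 12); vs N: X (payoff 12).
The Column player's best responses — vs U: M (payoff 3); vs V: N (payoff 10); vs W: L (payoff 6); vs X: L (payoff 12).
No cell has both players best-responding. For instance, the Row player's best reply to M is X, but against X the Column player prefers L over M.

None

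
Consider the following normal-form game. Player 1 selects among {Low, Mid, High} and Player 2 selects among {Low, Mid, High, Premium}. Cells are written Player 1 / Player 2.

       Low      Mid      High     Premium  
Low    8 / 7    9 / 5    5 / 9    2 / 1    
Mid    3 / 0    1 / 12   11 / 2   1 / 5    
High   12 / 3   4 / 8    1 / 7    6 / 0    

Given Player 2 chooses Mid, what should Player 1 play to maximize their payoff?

Low

With Player 2 fixed at Mid, Player 1's payoffs are: Low → 9, Mid → 1, High → 4.
The maximum is 9, achieved by Low.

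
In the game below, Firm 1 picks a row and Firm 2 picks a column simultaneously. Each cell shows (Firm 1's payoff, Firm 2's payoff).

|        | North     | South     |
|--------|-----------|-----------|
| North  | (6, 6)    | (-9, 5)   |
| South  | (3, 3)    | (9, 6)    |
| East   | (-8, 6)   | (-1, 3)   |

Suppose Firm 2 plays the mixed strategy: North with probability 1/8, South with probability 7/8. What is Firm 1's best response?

South

Firm 1's best reply maximizes expected payoff against the mix.
North: (1/8)·6 + (7/8)·(-9) = -57/8
South: (1/8)·3 + (7/8)·9 = 33/4
East: (1/8)·(-8) + (7/8)·(-1) = -15/8
Highest expected payoff is 33/4, from South.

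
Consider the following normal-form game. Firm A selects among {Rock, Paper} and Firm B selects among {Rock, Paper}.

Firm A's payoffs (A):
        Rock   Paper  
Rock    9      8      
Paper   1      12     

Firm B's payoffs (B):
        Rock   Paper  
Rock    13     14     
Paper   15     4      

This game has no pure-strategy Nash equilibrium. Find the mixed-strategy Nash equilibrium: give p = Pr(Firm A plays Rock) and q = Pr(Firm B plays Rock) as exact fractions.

In a mixed NE each player is indifferent between their pure strategies, so the opponent's mix sets the indifference.
Firm B indifferent between Rock and Paper: p·13 + (1−p)·15 = p·14 + (1−p)·4 ⟹ 15 + (-2)p = 4 + 10p ⟹ p = 11/12.
Firm A indifferent between Rock and Paper: q·9 + (1−q)·8 = q·1 + (1−q)·12 ⟹ 8 + 1q = 12 + (-11)q ⟹ q = 1/3.

p = 11/12, q = 1/3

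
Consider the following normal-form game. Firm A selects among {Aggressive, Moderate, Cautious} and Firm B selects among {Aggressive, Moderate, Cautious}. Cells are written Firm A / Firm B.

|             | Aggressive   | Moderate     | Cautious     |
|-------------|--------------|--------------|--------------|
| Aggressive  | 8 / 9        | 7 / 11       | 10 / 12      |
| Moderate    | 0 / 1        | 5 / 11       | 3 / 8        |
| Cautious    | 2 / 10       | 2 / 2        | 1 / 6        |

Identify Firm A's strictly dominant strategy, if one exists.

A strategy is strictly dominant if it gives Firm A a strictly higher payoff than every other strategy, against every choice by the opponent.
Aggressive strictly dominates: vs Aggressive: 8 > each of {0, 2}; vs Moderate: 7 > each of {5, 2}; vs Cautious: 10 > each of {3, 1}.

Aggressive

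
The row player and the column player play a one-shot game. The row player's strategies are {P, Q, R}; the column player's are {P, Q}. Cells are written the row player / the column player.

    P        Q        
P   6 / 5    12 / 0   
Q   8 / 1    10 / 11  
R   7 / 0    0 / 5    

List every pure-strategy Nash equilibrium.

There is no pure-strategy Nash equilibrium

Find each player's best response to every opponent strategy; NE are the intersections.
The row player's best responses — vs P: Q (payoff 8); vs Q: P (payoff 12).
The column player's best responses — vs P: P (payoff 5); vs Q: Q (payoff 11); vs R: Q (payoff 5).
No cell has both players best-responding. For instance, the row player's best reply to Q is P, but against P the column player prefers P over Q.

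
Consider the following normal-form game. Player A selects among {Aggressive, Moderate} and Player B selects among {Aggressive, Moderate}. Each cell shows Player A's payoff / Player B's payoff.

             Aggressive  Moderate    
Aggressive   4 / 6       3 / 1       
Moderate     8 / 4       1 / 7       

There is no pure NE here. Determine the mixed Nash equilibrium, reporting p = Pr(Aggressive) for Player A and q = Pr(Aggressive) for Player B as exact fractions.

Each player's mixing probability is pinned down by making the *other* player indifferent.
Player B indifferent between Aggressive and Moderate: p·6 + (1−p)·4 = p·1 + (1−p)·7 ⟹ 4 + 2p = 7 + (-6)p ⟹ p = 3/8.
Player A indifferent between Aggressive and Moderate: q·4 + (1−q)·3 = q·8 + (1−q)·1 ⟹ 3 + 1q = 1 + 7q ⟹ q = 1/3.

p = 3/8, q = 1/3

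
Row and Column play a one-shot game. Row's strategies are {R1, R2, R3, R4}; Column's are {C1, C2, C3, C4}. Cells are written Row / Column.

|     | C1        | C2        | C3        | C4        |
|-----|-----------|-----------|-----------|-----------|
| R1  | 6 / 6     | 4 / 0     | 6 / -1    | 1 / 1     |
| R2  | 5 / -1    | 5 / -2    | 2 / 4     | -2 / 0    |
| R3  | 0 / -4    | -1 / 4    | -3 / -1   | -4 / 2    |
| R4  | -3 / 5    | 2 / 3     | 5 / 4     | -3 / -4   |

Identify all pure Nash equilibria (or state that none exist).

Find each player's best response to every opponent strategy; NE are the intersections.
Row's best responses — vs C1: R1 (payoff 6); vs C2: R2 (payoff 5); vs C3: R1 (payoff 6); vs C4: R1 (payoff 1).
Column's best responses — vs R1: C1 (payoff 6); vs R2: C3 (payoff 4); vs R3: C2 (payoff 4); vs R4: C1 (payoff 5).
The only mutual best response is (R1, C1); neither player gains by switching there.

(R1, C1)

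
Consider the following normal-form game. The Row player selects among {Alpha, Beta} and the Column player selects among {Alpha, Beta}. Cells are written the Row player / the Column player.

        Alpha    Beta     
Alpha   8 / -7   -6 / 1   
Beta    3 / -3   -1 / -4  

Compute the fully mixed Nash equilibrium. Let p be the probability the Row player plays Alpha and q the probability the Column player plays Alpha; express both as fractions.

p = 1/9, q = 1/2

In a mixed NE each player is indifferent between their pure strategies, so the opponent's mix sets the indifference.
The Column player indifferent between Alpha and Beta: p·(-7) + (1−p)·(-3) = p·1 + (1−p)·(-4) ⟹ (-3) + (-4)p = (-4) + 5p ⟹ p = 1/9.
The Row player indifferent between Alpha and Beta: q·8 + (1−q)·(-6) = q·3 + (1−q)·(-1) ⟹ (-6) + 14q = (-1) + 4q ⟹ q = 1/2.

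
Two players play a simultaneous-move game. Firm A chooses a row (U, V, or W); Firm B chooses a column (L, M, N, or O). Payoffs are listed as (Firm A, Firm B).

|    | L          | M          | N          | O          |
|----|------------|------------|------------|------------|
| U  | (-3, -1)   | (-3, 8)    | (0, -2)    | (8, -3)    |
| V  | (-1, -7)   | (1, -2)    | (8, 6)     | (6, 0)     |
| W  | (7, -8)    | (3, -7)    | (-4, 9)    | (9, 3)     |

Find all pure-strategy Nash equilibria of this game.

(V, N)

Check mutual best responses: a cell is a NE iff neither player can gain by unilaterally deviating.
Firm A's best responses — vs L: W (payoff 7); vs M: W (payoff 3); vs N: V (payoff 8); vs O: W (payoff 9).
Firm B's best responses — vs U: M (payoff 8); vs V: N (payoff 6); vs W: N (payoff 9).
The only mutual best response is (V, N); neither player gains by switching there.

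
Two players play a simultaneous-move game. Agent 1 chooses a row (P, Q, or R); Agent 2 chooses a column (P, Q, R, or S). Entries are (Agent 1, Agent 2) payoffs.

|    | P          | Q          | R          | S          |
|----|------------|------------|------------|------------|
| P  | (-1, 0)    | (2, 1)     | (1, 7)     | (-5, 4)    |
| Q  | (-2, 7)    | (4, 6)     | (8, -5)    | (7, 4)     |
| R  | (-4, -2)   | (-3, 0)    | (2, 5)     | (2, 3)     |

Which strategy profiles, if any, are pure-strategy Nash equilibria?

Check mutual best responses: a cell is a NE iff neither player can gain by unilaterally deviating.
Agent 1's best responses — vs P: P (payoff -1); vs Q: Q (payoff 4); vs R: Q (payoff 8); vs S: Q (payoff 7).
Agent 2's best responses — vs P: R (payoff 7); vs Q: P (payoff 7); vs R: R (payoff 5).
No cell has both players best-responding. For instance, Agent 1's best reply to P is P, but against P Agent 2 prefers R over P.

None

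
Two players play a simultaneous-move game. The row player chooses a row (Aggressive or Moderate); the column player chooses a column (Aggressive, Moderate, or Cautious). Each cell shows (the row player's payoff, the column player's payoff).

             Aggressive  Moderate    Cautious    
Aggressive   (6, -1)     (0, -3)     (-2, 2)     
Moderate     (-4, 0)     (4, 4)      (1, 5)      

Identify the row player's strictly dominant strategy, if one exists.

None

A strategy is strictly dominant if it gives the row player a strictly higher payoff than every other strategy, against every choice by the opponent.
Aggressive is not dominant: against Moderate, Moderate gives 4 > 0.
Moderate is not dominant: against Aggressive, Aggressive gives 6 > -4.
No single strategy is best against every opponent action.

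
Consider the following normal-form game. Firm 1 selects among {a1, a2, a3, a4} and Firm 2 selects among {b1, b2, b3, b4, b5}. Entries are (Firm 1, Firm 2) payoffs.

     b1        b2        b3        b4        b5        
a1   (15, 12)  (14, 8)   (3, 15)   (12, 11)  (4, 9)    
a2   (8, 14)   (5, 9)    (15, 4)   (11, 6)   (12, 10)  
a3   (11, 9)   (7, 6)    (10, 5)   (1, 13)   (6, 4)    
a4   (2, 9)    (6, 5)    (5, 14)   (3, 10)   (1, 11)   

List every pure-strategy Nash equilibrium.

None

A profile is a Nash equilibrium when each player is best-responding to the other.
Firm 1's best responses — vs b1: a1 (payoff 15); vs b2: a1 (payoff 14); vs b3: a2 (payoff 15); vs b4: a1 (payoff 12); vs b5: a2 (payoff 12).
Firm 2's best responses — vs a1: b3 (payoff 15); vs a2: b1 (payoff 14); vs a3: b4 (payoff 13); vs a4: b3 (payoff 14).
No cell has both players best-responding. For instance, Firm 1's best reply to b4 is a1, but against a1 Firm 2 prefers b3 over b4.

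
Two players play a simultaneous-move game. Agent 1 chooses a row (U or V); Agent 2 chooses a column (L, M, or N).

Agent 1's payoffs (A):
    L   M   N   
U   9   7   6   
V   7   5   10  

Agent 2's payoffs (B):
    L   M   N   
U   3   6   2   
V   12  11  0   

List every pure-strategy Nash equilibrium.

(U, M)

Find each player's best response to every opponent strategy; NE are the intersections.
Agent 1's best responses — vs L: U (payoff 9); vs M: U (payoff 7); vs N: V (payoff 10).
Agent 2's best responses — vs U: M (payoff 6); vs V: L (payoff 12).
The only mutual best response is (U, M); neither player gains by switching there.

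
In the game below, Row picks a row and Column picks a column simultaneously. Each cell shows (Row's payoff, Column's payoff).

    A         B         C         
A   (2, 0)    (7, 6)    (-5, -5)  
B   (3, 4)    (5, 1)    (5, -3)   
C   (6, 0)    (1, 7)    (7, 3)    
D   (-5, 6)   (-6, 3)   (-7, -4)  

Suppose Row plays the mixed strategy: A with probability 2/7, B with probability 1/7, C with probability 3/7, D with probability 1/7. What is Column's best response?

Compute Column's expected payoff from each pure strategy against the given mix.
A: (2/7)·0 + (1/7)·4 + (3/7)·0 + (1/7)·6 = 10/7
B: (2/7)·6 + (1/7)·1 + (3/7)·7 + (1/7)·3 = 37/7
C: (2/7)·(-5) + (1/7)·(-3) + (3/7)·3 + (1/7)·(-4) = -8/7
Highest expected payoff is 37/7, from B.

B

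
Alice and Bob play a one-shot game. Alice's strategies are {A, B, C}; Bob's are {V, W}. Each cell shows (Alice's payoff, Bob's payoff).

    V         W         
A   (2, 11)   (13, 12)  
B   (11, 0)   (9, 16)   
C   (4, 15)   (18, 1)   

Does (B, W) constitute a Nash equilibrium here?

Holding Bob at W: Alice gets 9 from B but could get 18 by switching to C. Alice has a profitable deviation.

No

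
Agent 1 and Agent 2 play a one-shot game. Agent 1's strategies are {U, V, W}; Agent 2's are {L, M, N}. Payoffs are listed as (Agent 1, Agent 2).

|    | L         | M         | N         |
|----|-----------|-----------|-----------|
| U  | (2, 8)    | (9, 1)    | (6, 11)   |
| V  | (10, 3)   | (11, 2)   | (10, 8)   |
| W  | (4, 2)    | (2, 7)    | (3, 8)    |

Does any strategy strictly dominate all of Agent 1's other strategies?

V

A strategy is strictly dominant if it gives Agent 1 a strictly higher payoff than every other strategy, against every choice by the opponent.
V strictly dominates: vs L: 10 > each of {2, 4}; vs M: 11 > each of {9, 2}; vs N: 10 > each of {6, 3}.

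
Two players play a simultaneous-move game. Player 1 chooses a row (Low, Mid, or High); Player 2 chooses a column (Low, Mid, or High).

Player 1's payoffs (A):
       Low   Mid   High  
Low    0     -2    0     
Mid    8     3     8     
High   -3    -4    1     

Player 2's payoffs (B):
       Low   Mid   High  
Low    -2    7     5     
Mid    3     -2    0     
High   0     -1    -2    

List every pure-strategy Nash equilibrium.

(Mid, Low)

Find each player's best response to every opponent strategy; NE are the intersections.
Player 1's best responses — vs Low: Mid (payoff 8); vs Mid: Mid (payoff 3); vs High: Mid (payoff 8).
Player 2's best responses — vs Low: Mid (payoff 7); vs Mid: Low (payoff 3); vs High: Low (payoff 0).
The only mutual best response is (Mid, Low); neither player gains by switching there.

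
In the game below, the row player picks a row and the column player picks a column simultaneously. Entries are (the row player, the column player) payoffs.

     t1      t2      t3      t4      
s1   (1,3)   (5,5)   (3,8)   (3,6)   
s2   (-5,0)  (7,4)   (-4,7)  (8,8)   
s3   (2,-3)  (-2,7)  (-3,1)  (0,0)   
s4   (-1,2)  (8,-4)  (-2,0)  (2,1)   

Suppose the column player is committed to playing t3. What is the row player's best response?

s1

With the column player fixed at t3, the row player's payoffs are: s1 → 3, s2 → -4, s3 → -3, s4 → -2.
The maximum is 3, achieved by s1.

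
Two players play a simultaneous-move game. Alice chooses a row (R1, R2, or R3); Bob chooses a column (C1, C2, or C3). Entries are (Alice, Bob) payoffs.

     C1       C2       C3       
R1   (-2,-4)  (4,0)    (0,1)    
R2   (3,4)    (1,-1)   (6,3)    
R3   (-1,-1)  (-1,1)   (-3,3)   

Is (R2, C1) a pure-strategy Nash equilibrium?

Holding Bob at C1: Alice gets 3 from R2, versus -2 from R1, -1 from R3. No profitable deviation for Alice.
Holding Alice at R2: Bob gets 4 from C1, versus -1 from C2, 3 from C3. No profitable deviation for Bob either.

Yes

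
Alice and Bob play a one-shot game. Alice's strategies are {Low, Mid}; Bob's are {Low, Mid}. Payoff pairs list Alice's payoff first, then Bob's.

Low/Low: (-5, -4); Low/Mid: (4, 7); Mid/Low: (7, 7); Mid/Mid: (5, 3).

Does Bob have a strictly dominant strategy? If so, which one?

No strictly dominant strategy

Check whether one of Bob's strategies beats all alternatives regardless of what the opponent does.
Low is not dominant: against Low, Mid gives 7 > -4.
Mid is not dominant: against Mid, Low gives 7 > 3.
No single strategy is best against every opponent action.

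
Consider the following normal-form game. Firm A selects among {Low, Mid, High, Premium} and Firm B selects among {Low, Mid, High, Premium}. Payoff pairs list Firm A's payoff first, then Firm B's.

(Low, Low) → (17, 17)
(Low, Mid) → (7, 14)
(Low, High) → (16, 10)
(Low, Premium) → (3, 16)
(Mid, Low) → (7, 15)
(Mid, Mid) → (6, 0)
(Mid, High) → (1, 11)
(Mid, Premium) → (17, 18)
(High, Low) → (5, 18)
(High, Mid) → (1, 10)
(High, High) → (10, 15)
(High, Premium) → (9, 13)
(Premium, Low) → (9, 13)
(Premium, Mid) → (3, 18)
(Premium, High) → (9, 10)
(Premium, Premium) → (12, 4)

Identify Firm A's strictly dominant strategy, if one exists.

No strictly dominant strategy

Check whether one of Firm A's strategies beats all alternatives regardless of what the opponent does.
Low is not dominant: against Premium, Mid gives 17 > 3.
Mid is not dominant: against Low, Low gives 17 > 7.
High is not dominant: against Low, Low gives 17 > 5.
Premium is not dominant: against Low, Low gives 17 > 9.
No single strategy is best against every opponent action.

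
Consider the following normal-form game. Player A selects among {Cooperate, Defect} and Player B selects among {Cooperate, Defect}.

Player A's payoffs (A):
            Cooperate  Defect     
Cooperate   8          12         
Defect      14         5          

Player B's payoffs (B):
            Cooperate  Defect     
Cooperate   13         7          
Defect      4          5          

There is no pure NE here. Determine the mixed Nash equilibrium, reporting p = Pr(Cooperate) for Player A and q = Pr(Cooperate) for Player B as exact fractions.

p = 1/7, q = 7/13

Each player's mixing probability is pinned down by making the *other* player indifferent.
Player B indifferent between Cooperate and Defect: p·13 + (1−p)·4 = p·7 + (1−p)·5 ⟹ 4 + 9p = 5 + 2p ⟹ p = 1/7.
Player A indifferent between Cooperate and Defect: q·8 + (1−q)·12 = q·14 + (1−q)·5 ⟹ 12 + (-4)q = 5 + 9q ⟹ q = 7/13.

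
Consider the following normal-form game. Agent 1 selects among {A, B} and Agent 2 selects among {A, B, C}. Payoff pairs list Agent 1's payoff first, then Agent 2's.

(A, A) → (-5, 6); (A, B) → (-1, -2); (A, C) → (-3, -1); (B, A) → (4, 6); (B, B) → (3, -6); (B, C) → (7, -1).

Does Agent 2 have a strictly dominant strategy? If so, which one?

A

A strategy is strictly dominant if it gives Agent 2 a strictly higher payoff than every other strategy, against every choice by the opponent.
A strictly dominates: vs A: 6 > each of {-2, -1}; vs B: 6 > each of {-6, -1}.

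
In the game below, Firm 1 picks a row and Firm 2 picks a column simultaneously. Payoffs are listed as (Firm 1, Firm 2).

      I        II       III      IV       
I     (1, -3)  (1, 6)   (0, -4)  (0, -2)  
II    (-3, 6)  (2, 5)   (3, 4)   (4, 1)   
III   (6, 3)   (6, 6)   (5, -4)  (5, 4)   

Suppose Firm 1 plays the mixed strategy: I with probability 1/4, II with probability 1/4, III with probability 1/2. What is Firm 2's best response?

Compute Firm 2's expected payoff from each pure strategy against the given mix.
I: (1/4)·(-3) + (1/4)·6 + (1/2)·3 = 9/4
II: (1/4)·6 + (1/4)·5 + (1/2)·6 = 23/4
III: (1/4)·(-4) + (1/4)·4 + (1/2)·(-4) = -2
IV: (1/4)·(-2) + (1/4)·1 + (1/2)·4 = 7/4
Highest expected payoff is 23/4, from II.

II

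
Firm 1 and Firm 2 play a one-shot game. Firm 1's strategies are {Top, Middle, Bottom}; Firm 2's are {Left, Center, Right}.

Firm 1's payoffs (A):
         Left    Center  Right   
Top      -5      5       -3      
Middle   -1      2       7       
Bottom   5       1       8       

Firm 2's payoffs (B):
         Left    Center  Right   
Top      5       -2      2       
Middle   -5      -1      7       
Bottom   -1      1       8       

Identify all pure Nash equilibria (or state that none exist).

(Bottom, Right)

Find each player's best response to every opponent strategy; NE are the intersections.
Firm 1's best responses — vs Left: Bottom (payoff 5); vs Center: Top (payoff 5); vs Right: Bottom (payoff 8).
Firm 2's best responses — vs Top: Left (payoff 5); vs Middle: Right (payoff 7); vs Bottom: Right (payoff 8).
The only mutual best response is (Bottom, Right); neither player gains by switching there.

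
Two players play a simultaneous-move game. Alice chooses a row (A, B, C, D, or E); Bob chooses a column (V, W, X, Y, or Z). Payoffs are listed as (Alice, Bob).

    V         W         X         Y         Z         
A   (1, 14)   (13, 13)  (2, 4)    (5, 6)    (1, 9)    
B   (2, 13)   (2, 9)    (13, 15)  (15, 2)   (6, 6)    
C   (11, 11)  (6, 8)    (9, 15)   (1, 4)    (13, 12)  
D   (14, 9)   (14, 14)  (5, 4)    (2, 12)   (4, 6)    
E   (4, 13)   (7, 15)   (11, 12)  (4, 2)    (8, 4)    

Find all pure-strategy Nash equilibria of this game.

(B, X) and (D, W)

Check mutual best responses: a cell is a NE iff neither player can gain by unilaterally deviating.
Alice's best responses — vs V: D (payoff 14); vs W: D (payoff 14); vs X: B (payoff 13); vs Y: B (payoff 15); vs Z: C (payoff 13).
Bob's best responses — vs A: V (payoff 14); vs B: X (payoff 15); vs C: X (payoff 15); vs D: W (payoff 14); vs E: W (payoff 15).
Mutual best responses occur at (B, X) and (D, W); at each, neither player gains by switching.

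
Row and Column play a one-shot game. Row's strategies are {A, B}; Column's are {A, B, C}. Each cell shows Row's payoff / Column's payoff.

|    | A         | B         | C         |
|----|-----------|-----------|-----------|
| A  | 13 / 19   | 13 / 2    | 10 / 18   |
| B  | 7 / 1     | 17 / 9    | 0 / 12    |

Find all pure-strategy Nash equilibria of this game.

Check mutual best responses: a cell is a NE iff neither player can gain by unilaterally deviating.
Row's best responses — vs A: A (payoff 13); vs B: B (payoff 17); vs C: A (payoff 10).
Column's best responses — vs A: A (payoff 19); vs B: C (payoff 12).
The only mutual best response is (A, A); neither player gains by switching there.

(A, A)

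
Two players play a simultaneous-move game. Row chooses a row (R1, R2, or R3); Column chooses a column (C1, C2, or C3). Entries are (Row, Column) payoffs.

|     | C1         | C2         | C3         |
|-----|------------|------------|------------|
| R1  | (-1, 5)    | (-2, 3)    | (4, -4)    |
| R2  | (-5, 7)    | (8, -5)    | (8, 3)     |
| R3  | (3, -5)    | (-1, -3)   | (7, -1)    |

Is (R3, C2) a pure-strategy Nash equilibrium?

No

Holding Column at C2: Row gets -1 from R3 but could get 8 by switching to R2. Row has a profitable deviation.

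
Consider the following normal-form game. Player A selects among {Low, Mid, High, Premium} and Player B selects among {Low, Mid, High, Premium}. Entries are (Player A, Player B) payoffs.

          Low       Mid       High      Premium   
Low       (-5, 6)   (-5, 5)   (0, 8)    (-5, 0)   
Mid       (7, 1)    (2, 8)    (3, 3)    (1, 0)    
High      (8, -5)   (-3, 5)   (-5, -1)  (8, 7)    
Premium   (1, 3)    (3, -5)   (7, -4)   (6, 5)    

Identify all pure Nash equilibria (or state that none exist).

A profile is a Nash equilibrium when each player is best-responding to the other.
Player A's best responses — vs Low: High (payoff 8); vs Mid: Premium (payoff 3); vs High: Premium (payoff 7); vs Premium: High (payoff 8).
Player B's best responses — vs Low: High (payoff 8); vs Mid: Mid (payoff 8); vs High: Premium (payoff 7); vs Premium: Premium (payoff 5).
The only mutual best response is (High, Premium); neither player gains by switching there.

(High, Premium)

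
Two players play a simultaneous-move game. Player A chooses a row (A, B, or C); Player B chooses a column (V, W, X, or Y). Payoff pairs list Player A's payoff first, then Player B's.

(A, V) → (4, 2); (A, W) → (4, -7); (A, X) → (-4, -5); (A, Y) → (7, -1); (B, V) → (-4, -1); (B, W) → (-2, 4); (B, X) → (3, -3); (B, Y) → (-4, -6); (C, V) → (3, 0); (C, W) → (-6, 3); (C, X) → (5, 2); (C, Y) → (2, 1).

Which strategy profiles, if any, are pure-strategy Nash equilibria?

Check mutual best responses: a cell is a NE iff neither player can gain by unilaterally deviating.
Player A's best responses — vs V: A (payoff 4); vs W: A (payoff 4); vs X: C (payoff 5); vs Y: A (payoff 7).
Player B's best responses — vs A: V (payoff 2); vs B: W (payoff 4); vs C: W (payoff 3).
The only mutual best response is (A, V); neither player gains by switching there.

(A, V)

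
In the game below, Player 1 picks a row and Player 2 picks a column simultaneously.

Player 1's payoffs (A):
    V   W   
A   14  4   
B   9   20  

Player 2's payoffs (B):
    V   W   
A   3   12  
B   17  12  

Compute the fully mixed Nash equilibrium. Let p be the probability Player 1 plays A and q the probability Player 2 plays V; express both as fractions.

In a mixed NE each player is indifferent between their pure strategies, so the opponent's mix sets the indifference.
Player 2 indifferent between V and W: p·3 + (1−p)·17 = p·12 + (1−p)·12 ⟹ 17 + (-14)p = 12 + 0p ⟹ p = 5/14.
Player 1 indifferent between A and B: q·14 + (1−q)·4 = q·9 + (1−q)·20 ⟹ 4 + 10q = 20 + (-11)q ⟹ q = 16/21.

p = 5/14, q = 16/21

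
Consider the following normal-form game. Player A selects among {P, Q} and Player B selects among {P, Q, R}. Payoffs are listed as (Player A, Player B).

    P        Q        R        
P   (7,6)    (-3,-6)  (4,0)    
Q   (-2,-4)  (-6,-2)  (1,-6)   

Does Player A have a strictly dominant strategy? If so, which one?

P

A strategy is strictly dominant if it gives Player A a strictly higher payoff than every other strategy, against every choice by the opponent.
P strictly dominates: vs P: 7 > -2; vs Q: -3 > -6; vs R: 4 > 1.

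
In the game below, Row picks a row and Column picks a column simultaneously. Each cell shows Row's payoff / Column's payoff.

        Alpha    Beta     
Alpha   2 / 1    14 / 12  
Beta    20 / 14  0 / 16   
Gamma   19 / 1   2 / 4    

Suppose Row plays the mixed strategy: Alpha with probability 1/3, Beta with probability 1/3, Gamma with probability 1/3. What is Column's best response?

Beta

Column's best reply maximizes expected payoff against the mix.
Alpha: (1/3)·1 + (1/3)·14 + (1/3)·1 = 16/3
Beta: (1/3)·12 + (1/3)·16 + (1/3)·4 = 32/3
Highest expected payoff is 32/3, from Beta.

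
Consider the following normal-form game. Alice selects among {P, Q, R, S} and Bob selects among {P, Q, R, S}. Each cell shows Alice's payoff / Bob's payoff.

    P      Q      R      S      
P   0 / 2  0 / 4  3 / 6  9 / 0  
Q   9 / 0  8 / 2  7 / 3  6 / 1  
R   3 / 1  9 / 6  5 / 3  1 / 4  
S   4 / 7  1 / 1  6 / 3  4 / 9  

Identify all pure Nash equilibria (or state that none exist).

Find each player's best response to every opponent strategy; NE are the intersections.
Alice's best responses — vs P: Q (payoff 9); vs Q: R (payoff 9); vs R: Q (payoff 7); vs S: P (payoff 9).
Bob's best responses — vs P: R (payoff 6); vs Q: R (payoff 3); vs R: Q (payoff 6); vs S: S (payoff 9).
Mutual best responses occur at (Q, R) and (R, Q); at each, neither player gains by switching.

(Q, R) and (R, Q)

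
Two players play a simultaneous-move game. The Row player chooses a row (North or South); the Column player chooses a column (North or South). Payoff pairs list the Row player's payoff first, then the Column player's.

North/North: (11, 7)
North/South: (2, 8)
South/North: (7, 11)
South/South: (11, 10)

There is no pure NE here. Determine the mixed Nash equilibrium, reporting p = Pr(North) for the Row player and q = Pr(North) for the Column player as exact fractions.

p = 1/2, q = 9/13

Each player's mixing probability is pinned down by making the *other* player indifferent.
The Column player indifferent between North and South: p·7 + (1−p)·11 = p·8 + (1−p)·10 ⟹ 11 + (-4)p = 10 + (-2)p ⟹ p = 1/2.
The Row player indifferent between North and South: q·11 + (1−q)·2 = q·7 + (1−q)·11 ⟹ 2 + 9q = 11 + (-4)q ⟹ q = 9/13.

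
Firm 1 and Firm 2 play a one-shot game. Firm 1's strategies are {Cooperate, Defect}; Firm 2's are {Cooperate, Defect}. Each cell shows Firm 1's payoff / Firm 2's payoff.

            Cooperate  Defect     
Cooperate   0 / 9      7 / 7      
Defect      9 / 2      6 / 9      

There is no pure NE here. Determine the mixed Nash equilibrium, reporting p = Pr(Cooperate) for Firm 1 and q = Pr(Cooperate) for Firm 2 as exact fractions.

p = 7/9, q = 1/10

Each player's mixing probability is pinned down by making the *other* player indifferent.
Firm 2 indifferent between Cooperate and Defect: p·9 + (1−p)·2 = p·7 + (1−p)·9 ⟹ 2 + 7p = 9 + (-2)p ⟹ p = 7/9.
Firm 1 indifferent between Cooperate and Defect: q·0 + (1−q)·7 = q·9 + (1−q)·6 ⟹ 7 + (-7)q = 6 + 3q ⟹ q = 1/10.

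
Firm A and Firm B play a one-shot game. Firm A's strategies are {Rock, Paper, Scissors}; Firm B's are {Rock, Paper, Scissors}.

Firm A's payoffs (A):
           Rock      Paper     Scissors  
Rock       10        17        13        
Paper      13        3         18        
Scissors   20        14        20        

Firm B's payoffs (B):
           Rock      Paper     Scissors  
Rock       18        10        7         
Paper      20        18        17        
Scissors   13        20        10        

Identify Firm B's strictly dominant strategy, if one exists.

None

A strategy is strictly dominant if it gives Firm B a strictly higher payoff than every other strategy, against every choice by the opponent.
Rock is not dominant: against Scissors, Paper gives 20 > 13.
Paper is not dominant: against Rock, Rock gives 18 > 10.
Scissors is not dominant: against Rock, Rock gives 18 > 7.
No single strategy is best against every opponent action.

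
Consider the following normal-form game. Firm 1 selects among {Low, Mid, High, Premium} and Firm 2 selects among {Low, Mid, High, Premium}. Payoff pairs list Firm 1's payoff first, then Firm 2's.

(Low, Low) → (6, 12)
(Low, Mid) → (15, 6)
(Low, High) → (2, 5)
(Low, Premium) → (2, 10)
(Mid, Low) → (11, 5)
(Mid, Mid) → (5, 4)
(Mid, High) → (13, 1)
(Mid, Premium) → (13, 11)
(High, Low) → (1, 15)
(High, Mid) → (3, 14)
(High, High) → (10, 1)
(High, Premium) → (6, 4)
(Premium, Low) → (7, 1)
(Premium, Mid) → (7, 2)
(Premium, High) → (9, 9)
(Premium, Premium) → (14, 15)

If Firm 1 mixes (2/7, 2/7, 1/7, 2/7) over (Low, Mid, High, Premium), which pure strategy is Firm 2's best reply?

Premium

Compute Firm 2's expected payoff from each pure strategy against the given mix.
Low: (2/7)·12 + (2/7)·5 + (1/7)·15 + (2/7)·1 = 51/7
Mid: (2/7)·6 + (2/7)·4 + (1/7)·14 + (2/7)·2 = 38/7
High: (2/7)·5 + (2/7)·1 + (1/7)·1 + (2/7)·9 = 31/7
Premium: (2/7)·10 + (2/7)·11 + (1/7)·4 + (2/7)·15 = 76/7
Highest expected payoff is 76/7, from Premium.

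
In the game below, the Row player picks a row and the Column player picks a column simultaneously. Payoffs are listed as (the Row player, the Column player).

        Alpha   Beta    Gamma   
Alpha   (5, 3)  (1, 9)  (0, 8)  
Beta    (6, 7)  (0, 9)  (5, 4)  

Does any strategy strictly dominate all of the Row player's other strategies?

No strictly dominant strategy

Check whether one of the Row player's strategies beats all alternatives regardless of what the opponent does.
Alpha is not dominant: against Alpha, Beta gives 6 > 5.
Beta is not dominant: against Beta, Alpha gives 1 > 0.
No single strategy is best against every opponent action.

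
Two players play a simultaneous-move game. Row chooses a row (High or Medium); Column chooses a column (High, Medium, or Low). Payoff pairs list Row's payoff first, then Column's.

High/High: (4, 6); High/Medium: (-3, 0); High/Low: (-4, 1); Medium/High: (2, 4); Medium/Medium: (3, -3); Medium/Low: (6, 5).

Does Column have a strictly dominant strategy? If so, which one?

A strategy is strictly dominant if it gives Column a strictly higher payoff than every other strategy, against every choice by the opponent.
High is not dominant: against Medium, Low gives 5 > 4.
Medium is not dominant: against High, High gives 6 > 0.
Low is not dominant: against High, High gives 6 > 1.
No single strategy is best against every opponent action.

None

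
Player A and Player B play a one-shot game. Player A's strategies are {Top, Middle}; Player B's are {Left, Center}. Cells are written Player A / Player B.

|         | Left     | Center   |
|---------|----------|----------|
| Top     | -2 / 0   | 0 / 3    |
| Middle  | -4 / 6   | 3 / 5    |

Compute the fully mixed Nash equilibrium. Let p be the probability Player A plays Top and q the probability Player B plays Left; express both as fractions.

p = 1/4, q = 3/5

In a mixed NE each player is indifferent between their pure strategies, so the opponent's mix sets the indifference.
Player B indifferent between Left and Center: p·0 + (1−p)·6 = p·3 + (1−p)·5 ⟹ 6 + (-6)p = 5 + (-2)p ⟹ p = 1/4.
Player A indifferent between Top and Middle: q·(-2) + (1−q)·0 = q·(-4) + (1−q)·3 ⟹ 0 + (-2)q = 3 + (-7)q ⟹ q = 3/5.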